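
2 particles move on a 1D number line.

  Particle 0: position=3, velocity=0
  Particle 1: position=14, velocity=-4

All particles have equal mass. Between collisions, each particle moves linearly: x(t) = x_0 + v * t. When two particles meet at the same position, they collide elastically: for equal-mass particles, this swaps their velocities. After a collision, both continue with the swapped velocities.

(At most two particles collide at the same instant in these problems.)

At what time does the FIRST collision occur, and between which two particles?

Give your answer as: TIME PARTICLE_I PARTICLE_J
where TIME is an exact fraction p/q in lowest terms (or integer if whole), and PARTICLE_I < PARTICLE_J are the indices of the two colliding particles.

Pair (0,1): pos 3,14 vel 0,-4 -> gap=11, closing at 4/unit, collide at t=11/4
Earliest collision: t=11/4 between 0 and 1

Answer: 11/4 0 1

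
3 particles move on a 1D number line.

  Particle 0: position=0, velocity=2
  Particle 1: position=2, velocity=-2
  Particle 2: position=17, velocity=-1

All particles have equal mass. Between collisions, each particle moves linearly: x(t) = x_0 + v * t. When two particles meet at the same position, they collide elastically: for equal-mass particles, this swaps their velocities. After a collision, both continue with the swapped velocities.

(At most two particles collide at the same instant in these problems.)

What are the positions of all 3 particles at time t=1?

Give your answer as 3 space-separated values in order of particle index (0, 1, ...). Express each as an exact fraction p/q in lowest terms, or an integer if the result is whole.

Collision at t=1/2: particles 0 and 1 swap velocities; positions: p0=1 p1=1 p2=33/2; velocities now: v0=-2 v1=2 v2=-1
Advance to t=1 (no further collisions before then); velocities: v0=-2 v1=2 v2=-1; positions = 0 2 16

Answer: 0 2 16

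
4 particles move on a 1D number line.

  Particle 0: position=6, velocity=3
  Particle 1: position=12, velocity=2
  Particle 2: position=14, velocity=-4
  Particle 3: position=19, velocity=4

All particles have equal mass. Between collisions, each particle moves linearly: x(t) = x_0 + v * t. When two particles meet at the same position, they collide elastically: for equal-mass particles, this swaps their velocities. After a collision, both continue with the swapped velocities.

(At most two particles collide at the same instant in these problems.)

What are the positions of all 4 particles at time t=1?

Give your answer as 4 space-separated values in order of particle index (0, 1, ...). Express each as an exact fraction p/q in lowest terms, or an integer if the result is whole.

Answer: 9 10 14 23

Derivation:
Collision at t=1/3: particles 1 and 2 swap velocities; positions: p0=7 p1=38/3 p2=38/3 p3=61/3; velocities now: v0=3 v1=-4 v2=2 v3=4
Advance to t=1 (no further collisions before then); velocities: v0=3 v1=-4 v2=2 v3=4; positions = 9 10 14 23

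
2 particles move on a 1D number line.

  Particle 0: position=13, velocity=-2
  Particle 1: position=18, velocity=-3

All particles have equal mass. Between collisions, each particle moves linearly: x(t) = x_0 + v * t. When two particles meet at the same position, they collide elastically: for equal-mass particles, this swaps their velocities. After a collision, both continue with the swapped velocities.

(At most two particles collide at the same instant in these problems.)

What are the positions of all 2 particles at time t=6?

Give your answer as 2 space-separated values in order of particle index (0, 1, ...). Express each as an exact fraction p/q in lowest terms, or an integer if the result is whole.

Collision at t=5: particles 0 and 1 swap velocities; positions: p0=3 p1=3; velocities now: v0=-3 v1=-2
Advance to t=6 (no further collisions before then); velocities: v0=-3 v1=-2; positions = 0 1

Answer: 0 1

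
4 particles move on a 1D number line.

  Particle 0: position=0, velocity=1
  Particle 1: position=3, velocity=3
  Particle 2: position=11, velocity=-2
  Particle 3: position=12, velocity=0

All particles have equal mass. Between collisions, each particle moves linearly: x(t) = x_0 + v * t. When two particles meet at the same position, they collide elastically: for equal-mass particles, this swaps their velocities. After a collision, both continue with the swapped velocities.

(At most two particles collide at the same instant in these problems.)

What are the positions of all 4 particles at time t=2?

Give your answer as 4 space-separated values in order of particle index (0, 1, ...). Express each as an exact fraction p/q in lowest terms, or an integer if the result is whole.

Collision at t=8/5: particles 1 and 2 swap velocities; positions: p0=8/5 p1=39/5 p2=39/5 p3=12; velocities now: v0=1 v1=-2 v2=3 v3=0
Advance to t=2 (no further collisions before then); velocities: v0=1 v1=-2 v2=3 v3=0; positions = 2 7 9 12

Answer: 2 7 9 12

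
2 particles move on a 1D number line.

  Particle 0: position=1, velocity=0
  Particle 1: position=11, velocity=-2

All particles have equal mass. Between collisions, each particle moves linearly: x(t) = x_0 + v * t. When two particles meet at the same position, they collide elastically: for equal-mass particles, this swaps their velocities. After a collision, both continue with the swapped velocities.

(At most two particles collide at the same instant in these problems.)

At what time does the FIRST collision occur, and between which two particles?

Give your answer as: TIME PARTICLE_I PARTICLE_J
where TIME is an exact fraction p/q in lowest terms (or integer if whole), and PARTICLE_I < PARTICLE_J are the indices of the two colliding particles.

Answer: 5 0 1

Derivation:
Pair (0,1): pos 1,11 vel 0,-2 -> gap=10, closing at 2/unit, collide at t=5
Earliest collision: t=5 between 0 and 1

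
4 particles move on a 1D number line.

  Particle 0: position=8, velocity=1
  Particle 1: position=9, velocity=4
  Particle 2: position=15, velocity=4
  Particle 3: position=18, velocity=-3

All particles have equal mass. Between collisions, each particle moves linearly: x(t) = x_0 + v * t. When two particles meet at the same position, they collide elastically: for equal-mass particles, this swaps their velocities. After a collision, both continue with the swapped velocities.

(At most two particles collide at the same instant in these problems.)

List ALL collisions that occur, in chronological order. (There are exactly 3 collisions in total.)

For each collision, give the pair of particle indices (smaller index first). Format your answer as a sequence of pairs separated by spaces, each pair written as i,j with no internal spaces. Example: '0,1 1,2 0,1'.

Answer: 2,3 1,2 0,1

Derivation:
Collision at t=3/7: particles 2 and 3 swap velocities; positions: p0=59/7 p1=75/7 p2=117/7 p3=117/7; velocities now: v0=1 v1=4 v2=-3 v3=4
Collision at t=9/7: particles 1 and 2 swap velocities; positions: p0=65/7 p1=99/7 p2=99/7 p3=141/7; velocities now: v0=1 v1=-3 v2=4 v3=4
Collision at t=5/2: particles 0 and 1 swap velocities; positions: p0=21/2 p1=21/2 p2=19 p3=25; velocities now: v0=-3 v1=1 v2=4 v3=4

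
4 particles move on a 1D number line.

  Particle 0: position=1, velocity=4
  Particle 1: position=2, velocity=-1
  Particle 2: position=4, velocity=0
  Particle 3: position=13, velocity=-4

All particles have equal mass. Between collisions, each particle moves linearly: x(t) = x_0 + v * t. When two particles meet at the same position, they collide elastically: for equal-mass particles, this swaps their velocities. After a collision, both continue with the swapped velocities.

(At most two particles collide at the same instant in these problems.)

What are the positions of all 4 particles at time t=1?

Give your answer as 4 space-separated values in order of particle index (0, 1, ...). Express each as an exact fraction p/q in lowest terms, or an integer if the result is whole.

Answer: 1 4 5 9

Derivation:
Collision at t=1/5: particles 0 and 1 swap velocities; positions: p0=9/5 p1=9/5 p2=4 p3=61/5; velocities now: v0=-1 v1=4 v2=0 v3=-4
Collision at t=3/4: particles 1 and 2 swap velocities; positions: p0=5/4 p1=4 p2=4 p3=10; velocities now: v0=-1 v1=0 v2=4 v3=-4
Advance to t=1 (no further collisions before then); velocities: v0=-1 v1=0 v2=4 v3=-4; positions = 1 4 5 9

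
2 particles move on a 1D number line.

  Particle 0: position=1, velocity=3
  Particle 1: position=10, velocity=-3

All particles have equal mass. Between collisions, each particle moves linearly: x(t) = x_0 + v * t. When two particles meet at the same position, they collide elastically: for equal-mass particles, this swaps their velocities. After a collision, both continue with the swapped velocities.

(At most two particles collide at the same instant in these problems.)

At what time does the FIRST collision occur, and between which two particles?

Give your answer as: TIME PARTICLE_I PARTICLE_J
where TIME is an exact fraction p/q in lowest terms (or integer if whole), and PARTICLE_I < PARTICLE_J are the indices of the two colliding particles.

Answer: 3/2 0 1

Derivation:
Pair (0,1): pos 1,10 vel 3,-3 -> gap=9, closing at 6/unit, collide at t=3/2
Earliest collision: t=3/2 between 0 and 1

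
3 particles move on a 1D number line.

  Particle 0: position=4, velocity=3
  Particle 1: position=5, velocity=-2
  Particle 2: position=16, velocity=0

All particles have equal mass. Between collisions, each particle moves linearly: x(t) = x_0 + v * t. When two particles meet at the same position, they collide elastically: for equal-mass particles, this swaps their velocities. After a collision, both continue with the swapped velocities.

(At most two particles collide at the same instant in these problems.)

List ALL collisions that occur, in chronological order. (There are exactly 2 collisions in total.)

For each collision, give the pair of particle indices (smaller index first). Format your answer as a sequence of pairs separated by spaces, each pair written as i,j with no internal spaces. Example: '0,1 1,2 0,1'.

Collision at t=1/5: particles 0 and 1 swap velocities; positions: p0=23/5 p1=23/5 p2=16; velocities now: v0=-2 v1=3 v2=0
Collision at t=4: particles 1 and 2 swap velocities; positions: p0=-3 p1=16 p2=16; velocities now: v0=-2 v1=0 v2=3

Answer: 0,1 1,2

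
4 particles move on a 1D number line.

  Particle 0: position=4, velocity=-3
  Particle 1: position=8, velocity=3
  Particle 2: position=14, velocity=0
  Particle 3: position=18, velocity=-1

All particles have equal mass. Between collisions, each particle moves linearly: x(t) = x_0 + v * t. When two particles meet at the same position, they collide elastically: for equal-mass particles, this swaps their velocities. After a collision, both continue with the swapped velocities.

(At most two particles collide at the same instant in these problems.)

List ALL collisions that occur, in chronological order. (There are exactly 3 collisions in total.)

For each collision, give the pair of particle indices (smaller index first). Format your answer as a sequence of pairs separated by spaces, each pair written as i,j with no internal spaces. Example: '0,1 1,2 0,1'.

Collision at t=2: particles 1 and 2 swap velocities; positions: p0=-2 p1=14 p2=14 p3=16; velocities now: v0=-3 v1=0 v2=3 v3=-1
Collision at t=5/2: particles 2 and 3 swap velocities; positions: p0=-7/2 p1=14 p2=31/2 p3=31/2; velocities now: v0=-3 v1=0 v2=-1 v3=3
Collision at t=4: particles 1 and 2 swap velocities; positions: p0=-8 p1=14 p2=14 p3=20; velocities now: v0=-3 v1=-1 v2=0 v3=3

Answer: 1,2 2,3 1,2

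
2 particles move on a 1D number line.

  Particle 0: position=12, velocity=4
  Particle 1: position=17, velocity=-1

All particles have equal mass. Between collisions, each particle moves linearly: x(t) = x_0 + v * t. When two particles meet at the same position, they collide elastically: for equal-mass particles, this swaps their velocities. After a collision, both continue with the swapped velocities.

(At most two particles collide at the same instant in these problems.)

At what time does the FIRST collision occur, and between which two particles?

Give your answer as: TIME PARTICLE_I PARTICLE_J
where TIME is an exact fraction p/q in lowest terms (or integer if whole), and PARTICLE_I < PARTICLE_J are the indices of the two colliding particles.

Pair (0,1): pos 12,17 vel 4,-1 -> gap=5, closing at 5/unit, collide at t=1
Earliest collision: t=1 between 0 and 1

Answer: 1 0 1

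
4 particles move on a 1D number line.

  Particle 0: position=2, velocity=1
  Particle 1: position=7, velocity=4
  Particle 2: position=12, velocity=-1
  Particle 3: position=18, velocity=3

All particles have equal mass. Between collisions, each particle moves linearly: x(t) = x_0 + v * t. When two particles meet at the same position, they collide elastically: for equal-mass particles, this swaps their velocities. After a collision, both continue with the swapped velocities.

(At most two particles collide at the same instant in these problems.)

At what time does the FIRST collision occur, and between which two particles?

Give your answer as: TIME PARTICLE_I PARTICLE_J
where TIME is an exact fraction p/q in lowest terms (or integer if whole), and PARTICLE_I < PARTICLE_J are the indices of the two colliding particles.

Answer: 1 1 2

Derivation:
Pair (0,1): pos 2,7 vel 1,4 -> not approaching (rel speed -3 <= 0)
Pair (1,2): pos 7,12 vel 4,-1 -> gap=5, closing at 5/unit, collide at t=1
Pair (2,3): pos 12,18 vel -1,3 -> not approaching (rel speed -4 <= 0)
Earliest collision: t=1 between 1 and 2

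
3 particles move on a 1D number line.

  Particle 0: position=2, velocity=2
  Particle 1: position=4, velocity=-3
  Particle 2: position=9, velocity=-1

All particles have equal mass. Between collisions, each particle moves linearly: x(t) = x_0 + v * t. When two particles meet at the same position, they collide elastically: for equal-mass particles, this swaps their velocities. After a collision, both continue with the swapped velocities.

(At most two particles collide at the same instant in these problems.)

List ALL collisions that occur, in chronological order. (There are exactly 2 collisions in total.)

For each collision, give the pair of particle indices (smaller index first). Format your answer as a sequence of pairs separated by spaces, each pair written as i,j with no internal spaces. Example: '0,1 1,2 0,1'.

Collision at t=2/5: particles 0 and 1 swap velocities; positions: p0=14/5 p1=14/5 p2=43/5; velocities now: v0=-3 v1=2 v2=-1
Collision at t=7/3: particles 1 and 2 swap velocities; positions: p0=-3 p1=20/3 p2=20/3; velocities now: v0=-3 v1=-1 v2=2

Answer: 0,1 1,2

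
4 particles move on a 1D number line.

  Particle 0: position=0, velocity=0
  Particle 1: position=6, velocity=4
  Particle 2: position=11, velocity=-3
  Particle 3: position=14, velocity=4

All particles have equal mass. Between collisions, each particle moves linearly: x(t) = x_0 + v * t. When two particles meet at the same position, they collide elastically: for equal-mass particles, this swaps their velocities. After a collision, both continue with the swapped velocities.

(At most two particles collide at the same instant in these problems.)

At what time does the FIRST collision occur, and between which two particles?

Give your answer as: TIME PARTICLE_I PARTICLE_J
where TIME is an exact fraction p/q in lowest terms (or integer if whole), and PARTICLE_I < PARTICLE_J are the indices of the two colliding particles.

Pair (0,1): pos 0,6 vel 0,4 -> not approaching (rel speed -4 <= 0)
Pair (1,2): pos 6,11 vel 4,-3 -> gap=5, closing at 7/unit, collide at t=5/7
Pair (2,3): pos 11,14 vel -3,4 -> not approaching (rel speed -7 <= 0)
Earliest collision: t=5/7 between 1 and 2

Answer: 5/7 1 2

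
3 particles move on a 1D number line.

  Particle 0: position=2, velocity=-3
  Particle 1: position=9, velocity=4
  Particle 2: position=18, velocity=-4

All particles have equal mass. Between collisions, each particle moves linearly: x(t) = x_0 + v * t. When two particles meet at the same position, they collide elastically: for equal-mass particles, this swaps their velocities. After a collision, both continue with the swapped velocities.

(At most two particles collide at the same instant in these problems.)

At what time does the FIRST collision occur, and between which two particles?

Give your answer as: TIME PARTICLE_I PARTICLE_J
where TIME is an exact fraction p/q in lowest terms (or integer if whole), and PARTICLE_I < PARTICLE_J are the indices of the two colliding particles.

Answer: 9/8 1 2

Derivation:
Pair (0,1): pos 2,9 vel -3,4 -> not approaching (rel speed -7 <= 0)
Pair (1,2): pos 9,18 vel 4,-4 -> gap=9, closing at 8/unit, collide at t=9/8
Earliest collision: t=9/8 between 1 and 2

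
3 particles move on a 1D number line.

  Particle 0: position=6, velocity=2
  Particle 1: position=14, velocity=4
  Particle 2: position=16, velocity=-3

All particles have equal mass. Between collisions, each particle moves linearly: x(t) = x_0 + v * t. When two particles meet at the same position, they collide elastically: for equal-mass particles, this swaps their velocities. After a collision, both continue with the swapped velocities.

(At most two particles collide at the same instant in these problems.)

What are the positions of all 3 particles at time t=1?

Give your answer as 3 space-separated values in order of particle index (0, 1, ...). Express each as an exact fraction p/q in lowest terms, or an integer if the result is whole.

Collision at t=2/7: particles 1 and 2 swap velocities; positions: p0=46/7 p1=106/7 p2=106/7; velocities now: v0=2 v1=-3 v2=4
Advance to t=1 (no further collisions before then); velocities: v0=2 v1=-3 v2=4; positions = 8 13 18

Answer: 8 13 18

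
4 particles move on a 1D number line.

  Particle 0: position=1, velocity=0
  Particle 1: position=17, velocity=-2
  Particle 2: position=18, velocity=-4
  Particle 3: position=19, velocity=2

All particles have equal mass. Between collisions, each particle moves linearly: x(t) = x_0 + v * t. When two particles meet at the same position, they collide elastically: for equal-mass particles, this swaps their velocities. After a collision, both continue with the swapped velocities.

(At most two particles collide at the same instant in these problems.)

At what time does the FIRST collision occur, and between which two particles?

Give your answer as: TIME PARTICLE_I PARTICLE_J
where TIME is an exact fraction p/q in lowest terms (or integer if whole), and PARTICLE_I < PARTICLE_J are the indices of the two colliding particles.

Answer: 1/2 1 2

Derivation:
Pair (0,1): pos 1,17 vel 0,-2 -> gap=16, closing at 2/unit, collide at t=8
Pair (1,2): pos 17,18 vel -2,-4 -> gap=1, closing at 2/unit, collide at t=1/2
Pair (2,3): pos 18,19 vel -4,2 -> not approaching (rel speed -6 <= 0)
Earliest collision: t=1/2 between 1 and 2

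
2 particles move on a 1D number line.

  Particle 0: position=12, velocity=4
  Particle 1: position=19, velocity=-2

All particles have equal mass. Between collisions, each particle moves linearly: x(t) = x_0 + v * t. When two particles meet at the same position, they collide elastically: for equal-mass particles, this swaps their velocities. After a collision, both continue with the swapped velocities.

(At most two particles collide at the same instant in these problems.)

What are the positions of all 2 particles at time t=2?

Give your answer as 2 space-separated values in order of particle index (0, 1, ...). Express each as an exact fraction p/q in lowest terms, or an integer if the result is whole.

Answer: 15 20

Derivation:
Collision at t=7/6: particles 0 and 1 swap velocities; positions: p0=50/3 p1=50/3; velocities now: v0=-2 v1=4
Advance to t=2 (no further collisions before then); velocities: v0=-2 v1=4; positions = 15 20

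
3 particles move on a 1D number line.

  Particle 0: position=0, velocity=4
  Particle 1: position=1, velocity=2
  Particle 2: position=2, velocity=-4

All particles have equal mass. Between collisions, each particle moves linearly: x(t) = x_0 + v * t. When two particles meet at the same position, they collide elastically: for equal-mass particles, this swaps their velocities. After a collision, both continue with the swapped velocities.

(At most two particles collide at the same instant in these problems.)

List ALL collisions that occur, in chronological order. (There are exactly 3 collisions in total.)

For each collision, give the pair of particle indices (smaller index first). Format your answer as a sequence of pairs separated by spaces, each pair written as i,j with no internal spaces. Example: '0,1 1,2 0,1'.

Answer: 1,2 0,1 1,2

Derivation:
Collision at t=1/6: particles 1 and 2 swap velocities; positions: p0=2/3 p1=4/3 p2=4/3; velocities now: v0=4 v1=-4 v2=2
Collision at t=1/4: particles 0 and 1 swap velocities; positions: p0=1 p1=1 p2=3/2; velocities now: v0=-4 v1=4 v2=2
Collision at t=1/2: particles 1 and 2 swap velocities; positions: p0=0 p1=2 p2=2; velocities now: v0=-4 v1=2 v2=4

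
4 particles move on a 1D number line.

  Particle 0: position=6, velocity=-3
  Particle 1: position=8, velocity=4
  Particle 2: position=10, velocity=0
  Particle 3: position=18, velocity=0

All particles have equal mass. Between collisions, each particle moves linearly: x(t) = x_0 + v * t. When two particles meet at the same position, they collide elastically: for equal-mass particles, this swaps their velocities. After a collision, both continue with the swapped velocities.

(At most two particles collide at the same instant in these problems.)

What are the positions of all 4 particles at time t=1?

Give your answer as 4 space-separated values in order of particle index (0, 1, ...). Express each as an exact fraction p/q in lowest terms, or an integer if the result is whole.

Collision at t=1/2: particles 1 and 2 swap velocities; positions: p0=9/2 p1=10 p2=10 p3=18; velocities now: v0=-3 v1=0 v2=4 v3=0
Advance to t=1 (no further collisions before then); velocities: v0=-3 v1=0 v2=4 v3=0; positions = 3 10 12 18

Answer: 3 10 12 18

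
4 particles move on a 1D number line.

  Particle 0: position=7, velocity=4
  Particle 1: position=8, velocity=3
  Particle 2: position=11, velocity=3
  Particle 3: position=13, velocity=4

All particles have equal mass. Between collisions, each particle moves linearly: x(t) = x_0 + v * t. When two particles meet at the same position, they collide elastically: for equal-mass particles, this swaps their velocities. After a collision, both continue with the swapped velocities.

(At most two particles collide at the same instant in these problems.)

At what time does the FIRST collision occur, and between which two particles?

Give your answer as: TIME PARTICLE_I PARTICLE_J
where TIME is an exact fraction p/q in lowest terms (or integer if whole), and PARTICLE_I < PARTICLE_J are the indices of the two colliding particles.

Answer: 1 0 1

Derivation:
Pair (0,1): pos 7,8 vel 4,3 -> gap=1, closing at 1/unit, collide at t=1
Pair (1,2): pos 8,11 vel 3,3 -> not approaching (rel speed 0 <= 0)
Pair (2,3): pos 11,13 vel 3,4 -> not approaching (rel speed -1 <= 0)
Earliest collision: t=1 between 0 and 1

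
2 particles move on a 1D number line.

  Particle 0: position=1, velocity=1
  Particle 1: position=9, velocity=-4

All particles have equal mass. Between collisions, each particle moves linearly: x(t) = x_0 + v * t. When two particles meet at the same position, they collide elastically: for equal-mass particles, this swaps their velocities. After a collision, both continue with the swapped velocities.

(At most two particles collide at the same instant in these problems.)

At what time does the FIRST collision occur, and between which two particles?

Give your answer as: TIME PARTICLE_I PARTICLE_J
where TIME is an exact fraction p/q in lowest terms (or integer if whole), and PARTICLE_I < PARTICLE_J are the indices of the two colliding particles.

Answer: 8/5 0 1

Derivation:
Pair (0,1): pos 1,9 vel 1,-4 -> gap=8, closing at 5/unit, collide at t=8/5
Earliest collision: t=8/5 between 0 and 1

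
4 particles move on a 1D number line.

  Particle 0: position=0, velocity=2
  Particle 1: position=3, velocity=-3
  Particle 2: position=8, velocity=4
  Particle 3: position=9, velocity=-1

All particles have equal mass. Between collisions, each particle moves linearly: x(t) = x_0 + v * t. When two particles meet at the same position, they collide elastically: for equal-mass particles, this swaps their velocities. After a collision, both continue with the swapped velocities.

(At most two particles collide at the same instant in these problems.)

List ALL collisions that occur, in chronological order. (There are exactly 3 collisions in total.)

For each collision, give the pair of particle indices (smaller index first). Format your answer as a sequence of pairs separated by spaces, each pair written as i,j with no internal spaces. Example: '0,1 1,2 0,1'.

Collision at t=1/5: particles 2 and 3 swap velocities; positions: p0=2/5 p1=12/5 p2=44/5 p3=44/5; velocities now: v0=2 v1=-3 v2=-1 v3=4
Collision at t=3/5: particles 0 and 1 swap velocities; positions: p0=6/5 p1=6/5 p2=42/5 p3=52/5; velocities now: v0=-3 v1=2 v2=-1 v3=4
Collision at t=3: particles 1 and 2 swap velocities; positions: p0=-6 p1=6 p2=6 p3=20; velocities now: v0=-3 v1=-1 v2=2 v3=4

Answer: 2,3 0,1 1,2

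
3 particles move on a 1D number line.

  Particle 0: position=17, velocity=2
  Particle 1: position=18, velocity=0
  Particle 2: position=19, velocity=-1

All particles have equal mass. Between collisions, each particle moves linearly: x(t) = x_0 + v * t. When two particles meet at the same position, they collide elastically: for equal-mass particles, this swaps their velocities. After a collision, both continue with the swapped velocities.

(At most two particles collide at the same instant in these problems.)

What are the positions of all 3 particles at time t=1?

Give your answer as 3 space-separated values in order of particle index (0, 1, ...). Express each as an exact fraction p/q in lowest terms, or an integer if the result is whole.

Answer: 18 18 19

Derivation:
Collision at t=1/2: particles 0 and 1 swap velocities; positions: p0=18 p1=18 p2=37/2; velocities now: v0=0 v1=2 v2=-1
Collision at t=2/3: particles 1 and 2 swap velocities; positions: p0=18 p1=55/3 p2=55/3; velocities now: v0=0 v1=-1 v2=2
Collision at t=1: particles 0 and 1 swap velocities; positions: p0=18 p1=18 p2=19; velocities now: v0=-1 v1=0 v2=2
Advance to t=1 (no further collisions before then); velocities: v0=-1 v1=0 v2=2; positions = 18 18 19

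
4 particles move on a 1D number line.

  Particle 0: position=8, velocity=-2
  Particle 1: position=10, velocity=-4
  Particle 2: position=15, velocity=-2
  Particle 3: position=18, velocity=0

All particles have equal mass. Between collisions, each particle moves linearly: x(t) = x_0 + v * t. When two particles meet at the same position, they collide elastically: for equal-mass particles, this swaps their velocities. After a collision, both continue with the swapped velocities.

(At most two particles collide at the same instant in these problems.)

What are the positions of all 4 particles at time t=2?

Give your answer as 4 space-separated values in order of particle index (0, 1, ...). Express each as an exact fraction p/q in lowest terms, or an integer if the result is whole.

Answer: 2 4 11 18

Derivation:
Collision at t=1: particles 0 and 1 swap velocities; positions: p0=6 p1=6 p2=13 p3=18; velocities now: v0=-4 v1=-2 v2=-2 v3=0
Advance to t=2 (no further collisions before then); velocities: v0=-4 v1=-2 v2=-2 v3=0; positions = 2 4 11 18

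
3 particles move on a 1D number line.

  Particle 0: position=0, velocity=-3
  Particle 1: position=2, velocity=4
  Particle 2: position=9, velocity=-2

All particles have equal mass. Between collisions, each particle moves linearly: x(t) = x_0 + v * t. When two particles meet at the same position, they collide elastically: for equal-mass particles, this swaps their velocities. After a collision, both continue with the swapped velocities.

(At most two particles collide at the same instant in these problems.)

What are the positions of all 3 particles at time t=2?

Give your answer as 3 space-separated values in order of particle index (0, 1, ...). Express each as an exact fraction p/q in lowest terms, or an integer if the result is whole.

Collision at t=7/6: particles 1 and 2 swap velocities; positions: p0=-7/2 p1=20/3 p2=20/3; velocities now: v0=-3 v1=-2 v2=4
Advance to t=2 (no further collisions before then); velocities: v0=-3 v1=-2 v2=4; positions = -6 5 10

Answer: -6 5 10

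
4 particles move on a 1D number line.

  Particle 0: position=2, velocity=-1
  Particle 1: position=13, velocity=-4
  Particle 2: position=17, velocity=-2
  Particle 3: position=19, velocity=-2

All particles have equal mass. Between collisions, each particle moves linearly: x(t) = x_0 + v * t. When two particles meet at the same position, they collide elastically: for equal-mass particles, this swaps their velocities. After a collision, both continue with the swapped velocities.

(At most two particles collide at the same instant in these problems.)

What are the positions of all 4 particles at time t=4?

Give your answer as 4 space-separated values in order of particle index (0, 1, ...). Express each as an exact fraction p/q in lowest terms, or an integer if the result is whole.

Answer: -3 -2 9 11

Derivation:
Collision at t=11/3: particles 0 and 1 swap velocities; positions: p0=-5/3 p1=-5/3 p2=29/3 p3=35/3; velocities now: v0=-4 v1=-1 v2=-2 v3=-2
Advance to t=4 (no further collisions before then); velocities: v0=-4 v1=-1 v2=-2 v3=-2; positions = -3 -2 9 11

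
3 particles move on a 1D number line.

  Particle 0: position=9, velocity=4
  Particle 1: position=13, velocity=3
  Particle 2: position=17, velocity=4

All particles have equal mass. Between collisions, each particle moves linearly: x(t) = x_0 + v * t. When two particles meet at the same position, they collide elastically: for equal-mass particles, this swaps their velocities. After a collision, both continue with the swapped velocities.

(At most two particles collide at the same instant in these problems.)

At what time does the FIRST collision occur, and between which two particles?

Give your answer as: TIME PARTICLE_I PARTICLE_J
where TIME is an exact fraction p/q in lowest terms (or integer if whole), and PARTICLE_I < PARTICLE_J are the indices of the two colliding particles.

Answer: 4 0 1

Derivation:
Pair (0,1): pos 9,13 vel 4,3 -> gap=4, closing at 1/unit, collide at t=4
Pair (1,2): pos 13,17 vel 3,4 -> not approaching (rel speed -1 <= 0)
Earliest collision: t=4 between 0 and 1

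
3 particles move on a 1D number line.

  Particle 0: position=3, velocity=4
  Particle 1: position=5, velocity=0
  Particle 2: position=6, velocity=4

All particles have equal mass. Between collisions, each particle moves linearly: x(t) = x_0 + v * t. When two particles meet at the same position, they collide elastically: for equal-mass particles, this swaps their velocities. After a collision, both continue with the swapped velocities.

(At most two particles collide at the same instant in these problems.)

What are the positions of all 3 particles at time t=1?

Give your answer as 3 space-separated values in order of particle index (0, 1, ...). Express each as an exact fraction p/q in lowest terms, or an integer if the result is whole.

Answer: 5 7 10

Derivation:
Collision at t=1/2: particles 0 and 1 swap velocities; positions: p0=5 p1=5 p2=8; velocities now: v0=0 v1=4 v2=4
Advance to t=1 (no further collisions before then); velocities: v0=0 v1=4 v2=4; positions = 5 7 10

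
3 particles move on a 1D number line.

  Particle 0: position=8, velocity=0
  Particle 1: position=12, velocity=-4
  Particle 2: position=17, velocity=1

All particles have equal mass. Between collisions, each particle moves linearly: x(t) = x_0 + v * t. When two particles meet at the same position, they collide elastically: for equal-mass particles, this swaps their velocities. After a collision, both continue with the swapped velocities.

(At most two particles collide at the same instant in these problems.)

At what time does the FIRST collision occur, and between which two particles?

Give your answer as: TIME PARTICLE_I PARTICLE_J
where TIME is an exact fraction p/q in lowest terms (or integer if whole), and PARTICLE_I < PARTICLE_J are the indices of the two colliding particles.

Answer: 1 0 1

Derivation:
Pair (0,1): pos 8,12 vel 0,-4 -> gap=4, closing at 4/unit, collide at t=1
Pair (1,2): pos 12,17 vel -4,1 -> not approaching (rel speed -5 <= 0)
Earliest collision: t=1 between 0 and 1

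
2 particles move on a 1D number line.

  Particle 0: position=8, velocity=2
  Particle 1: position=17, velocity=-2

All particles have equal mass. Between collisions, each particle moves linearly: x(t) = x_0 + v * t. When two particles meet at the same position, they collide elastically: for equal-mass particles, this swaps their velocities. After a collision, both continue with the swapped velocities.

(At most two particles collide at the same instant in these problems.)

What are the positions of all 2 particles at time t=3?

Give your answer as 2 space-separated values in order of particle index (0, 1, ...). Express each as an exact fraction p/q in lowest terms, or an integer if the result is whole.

Answer: 11 14

Derivation:
Collision at t=9/4: particles 0 and 1 swap velocities; positions: p0=25/2 p1=25/2; velocities now: v0=-2 v1=2
Advance to t=3 (no further collisions before then); velocities: v0=-2 v1=2; positions = 11 14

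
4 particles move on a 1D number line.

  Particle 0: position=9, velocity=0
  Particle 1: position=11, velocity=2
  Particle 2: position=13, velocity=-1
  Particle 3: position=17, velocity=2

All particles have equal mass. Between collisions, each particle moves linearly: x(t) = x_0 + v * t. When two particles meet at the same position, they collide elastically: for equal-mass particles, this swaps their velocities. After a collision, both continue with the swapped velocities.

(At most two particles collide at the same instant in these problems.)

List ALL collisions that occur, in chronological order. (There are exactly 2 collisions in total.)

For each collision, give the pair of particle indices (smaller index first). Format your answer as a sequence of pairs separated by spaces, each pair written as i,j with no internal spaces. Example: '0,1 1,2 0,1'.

Answer: 1,2 0,1

Derivation:
Collision at t=2/3: particles 1 and 2 swap velocities; positions: p0=9 p1=37/3 p2=37/3 p3=55/3; velocities now: v0=0 v1=-1 v2=2 v3=2
Collision at t=4: particles 0 and 1 swap velocities; positions: p0=9 p1=9 p2=19 p3=25; velocities now: v0=-1 v1=0 v2=2 v3=2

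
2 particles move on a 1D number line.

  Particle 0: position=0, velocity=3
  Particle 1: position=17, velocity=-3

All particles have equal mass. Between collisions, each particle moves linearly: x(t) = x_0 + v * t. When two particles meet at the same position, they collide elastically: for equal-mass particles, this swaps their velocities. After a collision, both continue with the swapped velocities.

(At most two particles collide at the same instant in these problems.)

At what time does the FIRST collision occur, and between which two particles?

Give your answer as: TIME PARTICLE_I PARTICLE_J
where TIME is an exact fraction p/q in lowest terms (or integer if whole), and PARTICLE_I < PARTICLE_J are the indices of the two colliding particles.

Answer: 17/6 0 1

Derivation:
Pair (0,1): pos 0,17 vel 3,-3 -> gap=17, closing at 6/unit, collide at t=17/6
Earliest collision: t=17/6 between 0 and 1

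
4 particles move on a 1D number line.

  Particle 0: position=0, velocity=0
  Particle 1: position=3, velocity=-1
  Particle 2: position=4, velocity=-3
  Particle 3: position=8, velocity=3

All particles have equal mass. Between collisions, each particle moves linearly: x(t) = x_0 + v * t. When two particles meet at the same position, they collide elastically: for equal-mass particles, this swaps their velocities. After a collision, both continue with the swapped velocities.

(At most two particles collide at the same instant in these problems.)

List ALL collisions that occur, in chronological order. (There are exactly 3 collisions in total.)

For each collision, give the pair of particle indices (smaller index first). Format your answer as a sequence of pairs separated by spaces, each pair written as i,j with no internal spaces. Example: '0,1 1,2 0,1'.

Collision at t=1/2: particles 1 and 2 swap velocities; positions: p0=0 p1=5/2 p2=5/2 p3=19/2; velocities now: v0=0 v1=-3 v2=-1 v3=3
Collision at t=4/3: particles 0 and 1 swap velocities; positions: p0=0 p1=0 p2=5/3 p3=12; velocities now: v0=-3 v1=0 v2=-1 v3=3
Collision at t=3: particles 1 and 2 swap velocities; positions: p0=-5 p1=0 p2=0 p3=17; velocities now: v0=-3 v1=-1 v2=0 v3=3

Answer: 1,2 0,1 1,2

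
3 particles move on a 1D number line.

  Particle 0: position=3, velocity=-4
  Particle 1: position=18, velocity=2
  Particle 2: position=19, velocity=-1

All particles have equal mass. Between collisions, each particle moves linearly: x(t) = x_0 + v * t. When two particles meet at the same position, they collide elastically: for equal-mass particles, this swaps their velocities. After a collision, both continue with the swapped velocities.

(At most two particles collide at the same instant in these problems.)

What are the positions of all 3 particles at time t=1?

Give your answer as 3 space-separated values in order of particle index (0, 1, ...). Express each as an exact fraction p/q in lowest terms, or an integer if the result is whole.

Answer: -1 18 20

Derivation:
Collision at t=1/3: particles 1 and 2 swap velocities; positions: p0=5/3 p1=56/3 p2=56/3; velocities now: v0=-4 v1=-1 v2=2
Advance to t=1 (no further collisions before then); velocities: v0=-4 v1=-1 v2=2; positions = -1 18 20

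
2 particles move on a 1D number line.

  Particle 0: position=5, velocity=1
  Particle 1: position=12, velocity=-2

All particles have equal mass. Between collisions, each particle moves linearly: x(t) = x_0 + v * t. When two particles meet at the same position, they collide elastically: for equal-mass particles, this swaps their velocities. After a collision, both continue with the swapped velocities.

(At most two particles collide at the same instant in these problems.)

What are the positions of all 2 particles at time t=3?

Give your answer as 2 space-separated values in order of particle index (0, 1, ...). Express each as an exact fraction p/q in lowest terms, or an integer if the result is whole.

Answer: 6 8

Derivation:
Collision at t=7/3: particles 0 and 1 swap velocities; positions: p0=22/3 p1=22/3; velocities now: v0=-2 v1=1
Advance to t=3 (no further collisions before then); velocities: v0=-2 v1=1; positions = 6 8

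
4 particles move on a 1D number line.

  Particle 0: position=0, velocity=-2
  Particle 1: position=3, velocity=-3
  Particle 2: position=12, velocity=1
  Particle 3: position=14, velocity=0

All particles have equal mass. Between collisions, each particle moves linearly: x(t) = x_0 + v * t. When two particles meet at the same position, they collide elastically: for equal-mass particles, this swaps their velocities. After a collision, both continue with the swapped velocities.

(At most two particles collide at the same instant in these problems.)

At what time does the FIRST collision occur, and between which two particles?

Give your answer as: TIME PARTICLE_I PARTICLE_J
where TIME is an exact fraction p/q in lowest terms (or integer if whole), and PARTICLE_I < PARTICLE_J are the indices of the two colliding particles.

Pair (0,1): pos 0,3 vel -2,-3 -> gap=3, closing at 1/unit, collide at t=3
Pair (1,2): pos 3,12 vel -3,1 -> not approaching (rel speed -4 <= 0)
Pair (2,3): pos 12,14 vel 1,0 -> gap=2, closing at 1/unit, collide at t=2
Earliest collision: t=2 between 2 and 3

Answer: 2 2 3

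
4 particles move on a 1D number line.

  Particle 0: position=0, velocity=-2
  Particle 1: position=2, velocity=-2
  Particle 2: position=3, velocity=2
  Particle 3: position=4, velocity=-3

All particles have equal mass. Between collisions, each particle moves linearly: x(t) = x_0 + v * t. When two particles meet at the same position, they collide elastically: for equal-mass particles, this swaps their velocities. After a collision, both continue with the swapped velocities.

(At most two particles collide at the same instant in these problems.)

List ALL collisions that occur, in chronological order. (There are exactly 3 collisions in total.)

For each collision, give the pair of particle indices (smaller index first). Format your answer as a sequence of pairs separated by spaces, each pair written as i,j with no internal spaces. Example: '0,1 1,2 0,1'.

Collision at t=1/5: particles 2 and 3 swap velocities; positions: p0=-2/5 p1=8/5 p2=17/5 p3=17/5; velocities now: v0=-2 v1=-2 v2=-3 v3=2
Collision at t=2: particles 1 and 2 swap velocities; positions: p0=-4 p1=-2 p2=-2 p3=7; velocities now: v0=-2 v1=-3 v2=-2 v3=2
Collision at t=4: particles 0 and 1 swap velocities; positions: p0=-8 p1=-8 p2=-6 p3=11; velocities now: v0=-3 v1=-2 v2=-2 v3=2

Answer: 2,3 1,2 0,1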